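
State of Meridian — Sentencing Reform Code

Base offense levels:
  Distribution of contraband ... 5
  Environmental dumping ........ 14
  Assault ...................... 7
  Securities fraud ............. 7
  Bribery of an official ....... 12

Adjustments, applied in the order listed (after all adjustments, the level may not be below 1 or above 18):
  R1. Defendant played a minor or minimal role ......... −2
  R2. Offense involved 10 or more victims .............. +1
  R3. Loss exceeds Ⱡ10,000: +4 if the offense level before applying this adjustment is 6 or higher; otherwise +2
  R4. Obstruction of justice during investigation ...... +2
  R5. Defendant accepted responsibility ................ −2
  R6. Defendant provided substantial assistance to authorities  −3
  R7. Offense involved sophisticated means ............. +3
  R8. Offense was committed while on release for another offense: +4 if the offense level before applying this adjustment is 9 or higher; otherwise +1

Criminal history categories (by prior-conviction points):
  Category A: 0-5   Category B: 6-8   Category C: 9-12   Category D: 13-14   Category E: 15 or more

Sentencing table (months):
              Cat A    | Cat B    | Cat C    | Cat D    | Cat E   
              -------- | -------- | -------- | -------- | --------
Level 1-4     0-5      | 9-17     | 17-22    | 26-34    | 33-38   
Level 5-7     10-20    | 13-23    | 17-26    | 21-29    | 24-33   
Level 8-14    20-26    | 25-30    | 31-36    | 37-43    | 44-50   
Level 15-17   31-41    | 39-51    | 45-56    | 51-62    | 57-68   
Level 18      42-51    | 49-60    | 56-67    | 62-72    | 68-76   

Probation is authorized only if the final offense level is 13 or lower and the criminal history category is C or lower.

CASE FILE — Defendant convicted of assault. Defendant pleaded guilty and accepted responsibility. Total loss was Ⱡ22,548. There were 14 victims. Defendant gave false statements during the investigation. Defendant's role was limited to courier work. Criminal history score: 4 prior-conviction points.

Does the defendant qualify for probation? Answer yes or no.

Yes

Base offense level for assault: 7.
R1 applies: 7 − 2 = 5.
R2 applies: 5 + 1 = 6.
R3 applies (level before this adjustment is 6 ≥ 6, so +4): 6 + 4 = 10.
R4 applies: 10 + 2 = 12.
R5 applies: 12 − 2 = 10.
R8 does not apply.
Final offense level: 10.
Criminal history: 4 prior points → Category A (0-5).
Level 10 falls in the 8-14 band.
Grid: Level 8-14 × Category A = 20-26 months.
Probation check: level 10 ≤ 13 and category A ≤ C → eligible.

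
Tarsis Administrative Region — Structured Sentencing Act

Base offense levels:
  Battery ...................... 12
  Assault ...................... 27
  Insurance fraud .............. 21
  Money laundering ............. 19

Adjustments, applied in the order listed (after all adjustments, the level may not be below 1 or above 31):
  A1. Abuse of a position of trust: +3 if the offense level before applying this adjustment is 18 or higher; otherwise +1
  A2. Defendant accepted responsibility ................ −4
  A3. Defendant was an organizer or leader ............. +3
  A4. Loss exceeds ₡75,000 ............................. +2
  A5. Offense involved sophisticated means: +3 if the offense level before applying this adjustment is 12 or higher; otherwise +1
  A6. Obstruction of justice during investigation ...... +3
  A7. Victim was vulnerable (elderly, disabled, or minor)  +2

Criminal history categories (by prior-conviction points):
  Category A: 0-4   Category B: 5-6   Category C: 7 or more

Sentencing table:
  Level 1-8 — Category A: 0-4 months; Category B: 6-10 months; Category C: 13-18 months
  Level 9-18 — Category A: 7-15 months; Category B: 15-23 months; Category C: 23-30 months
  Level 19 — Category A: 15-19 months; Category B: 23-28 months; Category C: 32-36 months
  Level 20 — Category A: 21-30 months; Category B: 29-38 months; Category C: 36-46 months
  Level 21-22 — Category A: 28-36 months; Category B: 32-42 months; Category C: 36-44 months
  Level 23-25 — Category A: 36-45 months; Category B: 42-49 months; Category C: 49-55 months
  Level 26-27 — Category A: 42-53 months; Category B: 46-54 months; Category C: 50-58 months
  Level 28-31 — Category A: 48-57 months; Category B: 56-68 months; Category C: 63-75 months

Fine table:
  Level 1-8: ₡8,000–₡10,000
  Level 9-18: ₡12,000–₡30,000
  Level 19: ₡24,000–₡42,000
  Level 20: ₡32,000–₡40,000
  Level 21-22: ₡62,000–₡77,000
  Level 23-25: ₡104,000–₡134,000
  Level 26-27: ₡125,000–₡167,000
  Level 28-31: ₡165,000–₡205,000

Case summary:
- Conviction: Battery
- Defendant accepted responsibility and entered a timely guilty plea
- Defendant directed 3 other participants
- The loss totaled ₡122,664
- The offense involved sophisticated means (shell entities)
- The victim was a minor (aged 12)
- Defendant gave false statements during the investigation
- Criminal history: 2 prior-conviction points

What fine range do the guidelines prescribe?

₡62,000–₡77,000

Base offense level for battery: 12.
A1 does not apply.
A2 applies: 12 − 4 = 8.
A3 applies: 8 + 3 = 11.
A4 applies: 11 + 2 = 13.
A5 applies (level before this adjustment is 13 ≥ 12, so +3): 13 + 3 = 16.
A6 applies: 16 + 3 = 19.
A7 applies: 19 + 2 = 21.
Final offense level: 21.
Level 21 falls in the 21-22 band.
Fine table: Level 21-22 → ₡62,000–₡77,000.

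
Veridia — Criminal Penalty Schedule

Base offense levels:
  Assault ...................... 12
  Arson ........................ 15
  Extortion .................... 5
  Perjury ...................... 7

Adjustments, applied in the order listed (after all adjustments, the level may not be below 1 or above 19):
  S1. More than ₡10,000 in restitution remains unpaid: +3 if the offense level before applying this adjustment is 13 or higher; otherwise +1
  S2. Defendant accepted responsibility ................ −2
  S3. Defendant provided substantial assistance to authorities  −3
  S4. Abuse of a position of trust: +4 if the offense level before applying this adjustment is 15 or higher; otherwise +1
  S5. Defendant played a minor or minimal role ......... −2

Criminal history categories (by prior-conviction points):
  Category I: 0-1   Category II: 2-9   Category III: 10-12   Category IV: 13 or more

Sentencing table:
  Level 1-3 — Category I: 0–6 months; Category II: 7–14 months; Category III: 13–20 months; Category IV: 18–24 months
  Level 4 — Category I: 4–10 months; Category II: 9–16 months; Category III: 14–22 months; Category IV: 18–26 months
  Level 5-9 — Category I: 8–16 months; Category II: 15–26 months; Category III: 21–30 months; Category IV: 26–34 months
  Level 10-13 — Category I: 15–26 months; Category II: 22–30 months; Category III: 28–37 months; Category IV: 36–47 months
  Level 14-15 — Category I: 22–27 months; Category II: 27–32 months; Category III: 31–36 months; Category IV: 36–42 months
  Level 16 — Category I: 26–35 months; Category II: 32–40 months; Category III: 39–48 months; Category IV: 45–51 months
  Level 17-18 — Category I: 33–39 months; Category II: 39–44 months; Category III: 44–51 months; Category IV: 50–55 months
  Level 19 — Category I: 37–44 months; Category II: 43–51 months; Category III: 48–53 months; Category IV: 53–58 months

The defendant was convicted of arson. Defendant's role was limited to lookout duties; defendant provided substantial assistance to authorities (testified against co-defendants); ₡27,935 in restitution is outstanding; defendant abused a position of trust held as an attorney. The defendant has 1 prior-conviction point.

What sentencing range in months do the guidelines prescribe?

Base offense level for arson: 15.
S1 applies (level before this adjustment is 15 ≥ 13, so +3): 15 + 3 = 18.
S2 does not apply.
S3 applies: 18 − 3 = 15.
S4 applies (level before this adjustment is 15 ≥ 15, so +4): 15 + 4 = 19.
S5 applies: 19 − 2 = 17.
Final offense level: 17.
Criminal history: 1 prior point → Category I (0-1).
Level 17 falls in the 17-18 band.
Grid: Level 17-18 × Category I = 33-39 months.

33-39 months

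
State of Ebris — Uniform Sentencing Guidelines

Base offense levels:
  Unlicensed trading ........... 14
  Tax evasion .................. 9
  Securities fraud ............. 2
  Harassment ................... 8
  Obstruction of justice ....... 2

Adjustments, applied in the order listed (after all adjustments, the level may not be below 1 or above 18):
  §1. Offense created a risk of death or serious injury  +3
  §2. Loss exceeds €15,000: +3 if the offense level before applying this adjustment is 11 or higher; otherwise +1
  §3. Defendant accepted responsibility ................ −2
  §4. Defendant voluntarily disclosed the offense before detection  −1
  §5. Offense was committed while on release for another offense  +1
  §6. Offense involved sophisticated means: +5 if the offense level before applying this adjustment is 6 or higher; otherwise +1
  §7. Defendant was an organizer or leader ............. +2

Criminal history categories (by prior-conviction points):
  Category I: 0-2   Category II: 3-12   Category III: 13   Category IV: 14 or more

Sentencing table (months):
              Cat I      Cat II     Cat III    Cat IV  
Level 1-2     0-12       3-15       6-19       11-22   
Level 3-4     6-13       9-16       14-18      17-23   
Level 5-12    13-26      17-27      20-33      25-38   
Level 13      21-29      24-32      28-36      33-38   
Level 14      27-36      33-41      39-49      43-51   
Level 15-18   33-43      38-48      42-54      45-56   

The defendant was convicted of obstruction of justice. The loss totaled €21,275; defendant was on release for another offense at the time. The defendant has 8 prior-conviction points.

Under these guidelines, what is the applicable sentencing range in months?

Base offense level for obstruction of justice: 2.
§2 applies (level before this adjustment is 2 < 11, so +1): 2 + 1 = 3.
§4 does not apply.
§5 applies: 3 + 1 = 4.
Final offense level: 4.
Criminal history: 8 prior points → Category II (3-12).
Level 4 falls in the 3-4 band.
Grid: Level 3-4 × Category II = 9-16 months.

9-16 months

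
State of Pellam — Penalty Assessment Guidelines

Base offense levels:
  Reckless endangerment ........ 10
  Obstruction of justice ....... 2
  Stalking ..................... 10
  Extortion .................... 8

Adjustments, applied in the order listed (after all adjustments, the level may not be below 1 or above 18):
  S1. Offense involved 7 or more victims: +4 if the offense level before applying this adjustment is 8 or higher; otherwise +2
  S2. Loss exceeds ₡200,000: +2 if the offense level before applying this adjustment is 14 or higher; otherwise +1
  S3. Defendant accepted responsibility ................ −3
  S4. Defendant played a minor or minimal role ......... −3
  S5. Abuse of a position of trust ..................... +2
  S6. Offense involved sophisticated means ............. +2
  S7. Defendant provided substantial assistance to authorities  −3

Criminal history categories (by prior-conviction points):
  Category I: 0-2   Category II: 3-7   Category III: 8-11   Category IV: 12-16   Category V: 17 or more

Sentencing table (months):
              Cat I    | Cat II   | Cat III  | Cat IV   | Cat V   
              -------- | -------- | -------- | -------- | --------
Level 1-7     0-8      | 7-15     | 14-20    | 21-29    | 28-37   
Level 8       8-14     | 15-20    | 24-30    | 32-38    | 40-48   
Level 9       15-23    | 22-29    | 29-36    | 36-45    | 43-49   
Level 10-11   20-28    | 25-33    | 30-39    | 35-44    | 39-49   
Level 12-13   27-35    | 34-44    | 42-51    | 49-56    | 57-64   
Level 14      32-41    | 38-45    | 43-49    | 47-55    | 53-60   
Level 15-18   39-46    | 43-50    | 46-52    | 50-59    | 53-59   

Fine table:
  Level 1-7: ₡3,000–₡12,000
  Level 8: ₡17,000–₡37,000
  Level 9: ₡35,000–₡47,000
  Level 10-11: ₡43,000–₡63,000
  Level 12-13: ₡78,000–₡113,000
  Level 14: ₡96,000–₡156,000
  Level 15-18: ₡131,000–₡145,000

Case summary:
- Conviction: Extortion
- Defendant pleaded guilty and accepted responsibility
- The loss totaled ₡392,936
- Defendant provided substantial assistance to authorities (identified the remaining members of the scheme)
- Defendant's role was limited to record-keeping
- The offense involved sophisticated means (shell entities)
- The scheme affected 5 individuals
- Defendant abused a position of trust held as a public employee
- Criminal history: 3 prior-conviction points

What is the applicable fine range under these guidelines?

Base offense level for extortion: 8.
S1 does not apply.
S2 applies (level before this adjustment is 8 < 14, so +1): 8 + 1 = 9.
S3 applies: 9 − 3 = 6.
S4 applies: 6 − 3 = 3.
S5 applies: 3 + 2 = 5.
S6 applies: 5 + 2 = 7.
S7 applies: 7 − 3 = 4.
Final offense level: 4.
Level 4 falls in the 1-7 band.
Fine table: Level 1-7 → ₡3,000–₡12,000.

₡3,000–₡12,000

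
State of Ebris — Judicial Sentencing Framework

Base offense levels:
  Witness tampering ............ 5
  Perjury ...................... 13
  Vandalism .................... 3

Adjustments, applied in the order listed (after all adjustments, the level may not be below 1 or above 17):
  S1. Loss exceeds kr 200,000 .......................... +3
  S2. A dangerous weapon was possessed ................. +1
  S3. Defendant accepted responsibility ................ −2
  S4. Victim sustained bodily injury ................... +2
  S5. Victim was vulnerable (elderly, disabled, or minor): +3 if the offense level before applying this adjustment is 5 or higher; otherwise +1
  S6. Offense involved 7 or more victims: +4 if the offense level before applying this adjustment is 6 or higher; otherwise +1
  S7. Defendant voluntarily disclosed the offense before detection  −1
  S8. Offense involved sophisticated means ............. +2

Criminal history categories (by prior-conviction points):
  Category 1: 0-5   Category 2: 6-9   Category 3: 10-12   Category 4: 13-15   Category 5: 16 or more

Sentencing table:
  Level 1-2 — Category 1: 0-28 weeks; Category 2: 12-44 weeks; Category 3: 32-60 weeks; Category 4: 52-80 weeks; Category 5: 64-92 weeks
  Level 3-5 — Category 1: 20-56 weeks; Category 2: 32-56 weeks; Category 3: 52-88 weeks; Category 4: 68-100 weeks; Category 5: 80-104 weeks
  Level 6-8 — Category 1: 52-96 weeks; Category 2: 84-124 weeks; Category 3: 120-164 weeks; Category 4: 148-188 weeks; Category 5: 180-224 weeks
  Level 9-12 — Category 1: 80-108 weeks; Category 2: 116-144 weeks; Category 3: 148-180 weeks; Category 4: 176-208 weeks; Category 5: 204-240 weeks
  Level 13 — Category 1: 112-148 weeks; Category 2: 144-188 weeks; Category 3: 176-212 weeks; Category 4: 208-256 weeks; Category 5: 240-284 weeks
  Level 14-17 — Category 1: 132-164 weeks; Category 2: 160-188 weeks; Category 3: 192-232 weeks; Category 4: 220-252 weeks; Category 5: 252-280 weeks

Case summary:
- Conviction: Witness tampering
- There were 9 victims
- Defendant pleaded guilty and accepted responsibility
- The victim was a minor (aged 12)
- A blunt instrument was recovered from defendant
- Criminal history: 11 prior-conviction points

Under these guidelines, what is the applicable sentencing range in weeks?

120-164 weeks

Base offense level for witness tampering: 5.
S1 does not apply.
S2 applies: 5 + 1 = 6.
S3 applies: 6 − 2 = 4.
S5 applies (level before this adjustment is 4 < 5, so +1): 4 + 1 = 5.
S6 applies (level before this adjustment is 5 < 6, so +1): 5 + 1 = 6.
S8 does not apply.
Final offense level: 6.
Criminal history: 11 prior points → Category 3 (10-12).
Level 6 falls in the 6-8 band.
Grid: Level 6-8 × Category 3 = 120-164 weeks.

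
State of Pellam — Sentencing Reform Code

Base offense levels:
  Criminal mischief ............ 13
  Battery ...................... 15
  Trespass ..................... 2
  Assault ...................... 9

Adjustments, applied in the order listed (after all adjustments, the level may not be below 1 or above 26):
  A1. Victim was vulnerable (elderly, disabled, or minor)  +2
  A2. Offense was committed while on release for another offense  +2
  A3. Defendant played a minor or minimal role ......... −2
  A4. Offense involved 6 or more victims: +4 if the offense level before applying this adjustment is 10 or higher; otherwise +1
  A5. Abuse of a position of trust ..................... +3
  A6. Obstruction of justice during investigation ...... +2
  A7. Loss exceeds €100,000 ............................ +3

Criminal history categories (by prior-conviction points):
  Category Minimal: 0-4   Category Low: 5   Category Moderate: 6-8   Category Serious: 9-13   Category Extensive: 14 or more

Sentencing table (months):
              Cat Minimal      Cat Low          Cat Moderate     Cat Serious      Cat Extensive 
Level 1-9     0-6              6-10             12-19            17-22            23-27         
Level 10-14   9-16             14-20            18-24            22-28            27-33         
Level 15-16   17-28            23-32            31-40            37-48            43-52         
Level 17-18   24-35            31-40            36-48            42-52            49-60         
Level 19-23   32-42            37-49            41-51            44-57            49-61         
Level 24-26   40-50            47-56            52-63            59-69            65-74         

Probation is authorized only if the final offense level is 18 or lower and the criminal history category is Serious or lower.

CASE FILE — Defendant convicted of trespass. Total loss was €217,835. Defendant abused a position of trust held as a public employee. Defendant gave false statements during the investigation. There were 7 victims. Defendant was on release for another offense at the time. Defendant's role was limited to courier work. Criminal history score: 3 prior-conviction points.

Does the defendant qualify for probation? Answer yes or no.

Base offense level for trespass: 2.
A1 does not apply.
A2 applies: 2 + 2 = 4.
A3 applies: 4 − 2 = 2.
A4 applies (level before this adjustment is 2 < 10, so +1): 2 + 1 = 3.
A5 applies: 3 + 3 = 6.
A6 applies: 6 + 2 = 8.
A7 applies: 8 + 3 = 11.
Final offense level: 11.
Criminal history: 3 prior points → Category Minimal (0-4).
Level 11 falls in the 10-14 band.
Grid: Level 10-14 × Category Minimal = 9-16 months.
Probation check: level 11 ≤ 18 and category Minimal ≤ Serious → eligible.

Yes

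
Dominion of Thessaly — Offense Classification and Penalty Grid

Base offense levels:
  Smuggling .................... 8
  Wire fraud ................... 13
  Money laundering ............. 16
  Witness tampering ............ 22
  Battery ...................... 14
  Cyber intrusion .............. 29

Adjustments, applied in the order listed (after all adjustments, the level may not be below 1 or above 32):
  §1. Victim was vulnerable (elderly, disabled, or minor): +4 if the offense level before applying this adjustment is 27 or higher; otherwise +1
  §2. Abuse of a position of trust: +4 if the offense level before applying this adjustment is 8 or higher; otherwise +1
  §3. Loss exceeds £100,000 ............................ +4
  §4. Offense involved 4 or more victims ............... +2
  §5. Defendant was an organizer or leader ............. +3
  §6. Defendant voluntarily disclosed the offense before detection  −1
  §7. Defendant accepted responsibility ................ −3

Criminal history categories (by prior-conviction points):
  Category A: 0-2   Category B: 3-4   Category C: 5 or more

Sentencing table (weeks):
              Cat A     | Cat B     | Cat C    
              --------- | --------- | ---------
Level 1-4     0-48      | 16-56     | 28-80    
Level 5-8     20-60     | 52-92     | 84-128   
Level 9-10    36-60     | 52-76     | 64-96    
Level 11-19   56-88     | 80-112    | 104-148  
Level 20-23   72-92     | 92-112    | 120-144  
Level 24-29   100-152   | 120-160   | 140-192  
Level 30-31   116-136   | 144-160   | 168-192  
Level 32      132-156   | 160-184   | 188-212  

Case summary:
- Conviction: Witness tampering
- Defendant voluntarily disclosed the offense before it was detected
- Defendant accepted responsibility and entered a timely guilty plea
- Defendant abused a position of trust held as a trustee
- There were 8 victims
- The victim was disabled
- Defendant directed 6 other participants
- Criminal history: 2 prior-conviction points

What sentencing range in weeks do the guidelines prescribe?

Base offense level for witness tampering: 22.
§1 applies (level before this adjustment is 22 < 27, so +1): 22 + 1 = 23.
§2 applies (level before this adjustment is 23 ≥ 8, so +4): 23 + 4 = 27.
§4 applies: 27 + 2 = 29.
§5 applies: 29 + 3 = 32.
§6 applies: 32 − 1 = 31.
§7 applies: 31 − 3 = 28.
Final offense level: 28.
Criminal history: 2 prior points → Category A (0-2).
Level 28 falls in the 24-29 band.
Grid: Level 24-29 × Category A = 100-152 weeks.

100-152 weeks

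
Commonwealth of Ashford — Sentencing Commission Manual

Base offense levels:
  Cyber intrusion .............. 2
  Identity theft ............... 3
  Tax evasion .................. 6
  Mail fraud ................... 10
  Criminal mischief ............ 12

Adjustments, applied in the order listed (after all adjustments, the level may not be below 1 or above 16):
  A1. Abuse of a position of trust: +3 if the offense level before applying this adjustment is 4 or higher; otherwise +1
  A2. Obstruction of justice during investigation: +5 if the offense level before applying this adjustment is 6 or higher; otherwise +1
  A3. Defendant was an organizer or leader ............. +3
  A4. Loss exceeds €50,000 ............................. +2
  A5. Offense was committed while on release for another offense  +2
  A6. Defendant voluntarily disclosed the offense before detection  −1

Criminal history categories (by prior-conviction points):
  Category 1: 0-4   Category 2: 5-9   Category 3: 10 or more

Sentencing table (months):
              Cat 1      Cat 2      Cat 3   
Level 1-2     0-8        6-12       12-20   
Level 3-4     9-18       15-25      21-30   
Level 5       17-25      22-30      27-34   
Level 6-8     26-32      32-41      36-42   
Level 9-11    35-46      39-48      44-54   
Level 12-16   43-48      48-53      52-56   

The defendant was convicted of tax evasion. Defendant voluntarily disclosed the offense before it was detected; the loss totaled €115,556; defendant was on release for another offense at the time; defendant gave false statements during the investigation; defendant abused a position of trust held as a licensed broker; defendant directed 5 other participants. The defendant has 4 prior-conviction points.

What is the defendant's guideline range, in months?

Base offense level for tax evasion: 6.
A1 applies (level before this adjustment is 6 ≥ 4, so +3): 6 + 3 = 9.
A2 applies (level before this adjustment is 9 ≥ 6, so +5): 9 + 5 = 14.
A3 applies: 14 + 3 = 17.
A4 applies: 17 + 2 = 19.
A5 applies: 19 + 2 = 21.
A6 applies: 21 − 1 = 20.
Level 20 exceeds the maximum of 16; capped at 16.
Final offense level: 16.
Criminal history: 4 prior points → Category 1 (0-4).
Level 16 falls in the 12-16 band.
Grid: Level 12-16 × Category 1 = 43-48 months.

43-48 months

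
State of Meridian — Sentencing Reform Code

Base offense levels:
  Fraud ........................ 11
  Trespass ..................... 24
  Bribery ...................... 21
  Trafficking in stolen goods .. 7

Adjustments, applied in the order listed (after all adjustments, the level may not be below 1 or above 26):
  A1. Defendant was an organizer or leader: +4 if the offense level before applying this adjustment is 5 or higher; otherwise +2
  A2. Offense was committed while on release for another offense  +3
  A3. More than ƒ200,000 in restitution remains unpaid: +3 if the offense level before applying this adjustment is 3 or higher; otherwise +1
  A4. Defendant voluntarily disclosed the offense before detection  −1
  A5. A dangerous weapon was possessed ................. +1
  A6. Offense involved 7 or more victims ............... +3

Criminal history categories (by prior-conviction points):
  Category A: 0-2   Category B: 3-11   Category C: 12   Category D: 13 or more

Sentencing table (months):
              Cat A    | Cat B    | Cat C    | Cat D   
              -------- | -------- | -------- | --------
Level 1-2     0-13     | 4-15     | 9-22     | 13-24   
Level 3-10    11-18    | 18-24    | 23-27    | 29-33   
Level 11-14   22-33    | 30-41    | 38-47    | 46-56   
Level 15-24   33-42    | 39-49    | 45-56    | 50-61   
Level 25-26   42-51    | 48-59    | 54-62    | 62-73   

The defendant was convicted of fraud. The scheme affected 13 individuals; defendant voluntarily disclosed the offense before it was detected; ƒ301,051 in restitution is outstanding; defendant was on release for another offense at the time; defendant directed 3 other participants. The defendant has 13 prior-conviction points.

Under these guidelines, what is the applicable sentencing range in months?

50-61 months

Base offense level for fraud: 11.
A1 applies (level before this adjustment is 11 ≥ 5, so +4): 11 + 4 = 15.
A2 applies: 15 + 3 = 18.
A3 applies (level before this adjustment is 18 ≥ 3, so +3): 18 + 3 = 21.
A4 applies: 21 − 1 = 20.
A6 applies: 20 + 3 = 23.
Final offense level: 23.
Criminal history: 13 prior points → Category D (13+).
Level 23 falls in the 15-24 band.
Grid: Level 15-24 × Category D = 50-61 months.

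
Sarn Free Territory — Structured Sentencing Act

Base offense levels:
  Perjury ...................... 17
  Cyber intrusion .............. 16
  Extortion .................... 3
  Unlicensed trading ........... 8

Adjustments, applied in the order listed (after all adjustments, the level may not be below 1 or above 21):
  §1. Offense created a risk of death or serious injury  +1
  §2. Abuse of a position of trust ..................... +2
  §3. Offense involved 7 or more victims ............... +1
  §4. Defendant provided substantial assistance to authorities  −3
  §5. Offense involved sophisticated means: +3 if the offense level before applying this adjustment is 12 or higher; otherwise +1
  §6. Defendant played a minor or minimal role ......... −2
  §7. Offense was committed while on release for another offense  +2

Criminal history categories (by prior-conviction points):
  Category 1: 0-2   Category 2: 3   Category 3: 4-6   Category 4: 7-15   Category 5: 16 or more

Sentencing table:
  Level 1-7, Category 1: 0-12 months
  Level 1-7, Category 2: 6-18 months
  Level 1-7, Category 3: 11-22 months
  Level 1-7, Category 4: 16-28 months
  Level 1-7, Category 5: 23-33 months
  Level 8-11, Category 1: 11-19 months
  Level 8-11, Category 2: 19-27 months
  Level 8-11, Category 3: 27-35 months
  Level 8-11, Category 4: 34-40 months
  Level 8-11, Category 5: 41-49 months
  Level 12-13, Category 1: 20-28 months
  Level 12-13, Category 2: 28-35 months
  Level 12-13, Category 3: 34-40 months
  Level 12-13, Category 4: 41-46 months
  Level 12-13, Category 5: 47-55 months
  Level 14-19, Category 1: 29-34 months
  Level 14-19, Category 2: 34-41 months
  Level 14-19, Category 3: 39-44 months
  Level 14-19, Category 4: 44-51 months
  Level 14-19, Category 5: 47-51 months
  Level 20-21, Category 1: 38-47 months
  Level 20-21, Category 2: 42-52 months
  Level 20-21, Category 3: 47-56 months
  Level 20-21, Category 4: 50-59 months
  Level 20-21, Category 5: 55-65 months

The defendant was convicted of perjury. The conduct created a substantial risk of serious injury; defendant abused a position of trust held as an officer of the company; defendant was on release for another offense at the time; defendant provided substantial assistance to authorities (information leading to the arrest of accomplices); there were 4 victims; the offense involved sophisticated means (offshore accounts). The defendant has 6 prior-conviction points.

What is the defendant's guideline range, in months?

47-56 months

Base offense level for perjury: 17.
§1 applies: 17 + 1 = 18.
§2 applies: 18 + 2 = 20.
§3 does not apply.
§4 applies: 20 − 3 = 17.
§5 applies (level before this adjustment is 17 ≥ 12, so +3): 17 + 3 = 20.
§6 does not apply.
§7 applies: 20 + 2 = 22.
Level 22 exceeds the maximum of 21; capped at 21.
Final offense level: 21.
Criminal history: 6 prior points → Category 3 (4-6).
Level 21 falls in the 20-21 band.
Grid: Level 20-21 × Category 3 = 47-56 months.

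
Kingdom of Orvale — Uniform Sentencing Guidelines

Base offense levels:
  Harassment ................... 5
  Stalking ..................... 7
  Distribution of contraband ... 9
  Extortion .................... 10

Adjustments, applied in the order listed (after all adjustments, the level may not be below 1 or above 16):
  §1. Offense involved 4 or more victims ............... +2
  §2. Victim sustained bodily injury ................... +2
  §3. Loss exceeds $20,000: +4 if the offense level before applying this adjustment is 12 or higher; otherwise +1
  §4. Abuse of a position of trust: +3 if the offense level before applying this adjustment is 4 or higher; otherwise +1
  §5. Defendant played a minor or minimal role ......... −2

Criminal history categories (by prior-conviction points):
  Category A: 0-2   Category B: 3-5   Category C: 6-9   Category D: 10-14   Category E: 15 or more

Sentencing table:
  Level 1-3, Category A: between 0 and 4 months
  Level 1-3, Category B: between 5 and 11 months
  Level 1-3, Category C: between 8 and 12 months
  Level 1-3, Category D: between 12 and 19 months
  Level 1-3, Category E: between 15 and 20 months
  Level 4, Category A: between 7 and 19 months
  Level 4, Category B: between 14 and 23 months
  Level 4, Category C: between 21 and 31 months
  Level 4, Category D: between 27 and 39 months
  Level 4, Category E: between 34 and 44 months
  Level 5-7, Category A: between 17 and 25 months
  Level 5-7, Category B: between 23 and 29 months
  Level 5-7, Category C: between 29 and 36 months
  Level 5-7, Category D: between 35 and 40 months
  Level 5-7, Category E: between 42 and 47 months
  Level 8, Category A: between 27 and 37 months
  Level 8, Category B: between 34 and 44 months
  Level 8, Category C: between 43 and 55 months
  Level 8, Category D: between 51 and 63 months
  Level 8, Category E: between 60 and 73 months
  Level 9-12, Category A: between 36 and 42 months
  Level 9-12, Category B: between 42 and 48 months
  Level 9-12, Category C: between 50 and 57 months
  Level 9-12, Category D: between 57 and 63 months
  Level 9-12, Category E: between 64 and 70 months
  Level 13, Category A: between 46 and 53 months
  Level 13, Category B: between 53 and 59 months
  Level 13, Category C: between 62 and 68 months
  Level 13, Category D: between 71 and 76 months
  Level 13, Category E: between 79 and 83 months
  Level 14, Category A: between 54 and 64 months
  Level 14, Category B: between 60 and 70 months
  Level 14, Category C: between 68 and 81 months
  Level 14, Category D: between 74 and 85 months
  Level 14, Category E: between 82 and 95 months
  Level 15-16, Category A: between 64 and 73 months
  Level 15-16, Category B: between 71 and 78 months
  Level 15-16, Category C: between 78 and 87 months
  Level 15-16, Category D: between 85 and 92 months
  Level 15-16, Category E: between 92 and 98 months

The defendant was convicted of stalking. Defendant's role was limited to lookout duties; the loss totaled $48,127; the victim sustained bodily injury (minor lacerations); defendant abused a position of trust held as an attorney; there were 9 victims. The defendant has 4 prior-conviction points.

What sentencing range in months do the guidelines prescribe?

Base offense level for stalking: 7.
§1 applies: 7 + 2 = 9.
§2 applies: 9 + 2 = 11.
§3 applies (level before this adjustment is 11 < 12, so +1): 11 + 1 = 12.
§4 applies (level before this adjustment is 12 ≥ 4, so +3): 12 + 3 = 15.
§5 applies: 15 − 2 = 13.
Final offense level: 13.
Criminal history: 4 prior points → Category B (3-5).
Level 13 falls in the 13 band.
Grid: Level 13 × Category B = 53-59 months.

53-59 months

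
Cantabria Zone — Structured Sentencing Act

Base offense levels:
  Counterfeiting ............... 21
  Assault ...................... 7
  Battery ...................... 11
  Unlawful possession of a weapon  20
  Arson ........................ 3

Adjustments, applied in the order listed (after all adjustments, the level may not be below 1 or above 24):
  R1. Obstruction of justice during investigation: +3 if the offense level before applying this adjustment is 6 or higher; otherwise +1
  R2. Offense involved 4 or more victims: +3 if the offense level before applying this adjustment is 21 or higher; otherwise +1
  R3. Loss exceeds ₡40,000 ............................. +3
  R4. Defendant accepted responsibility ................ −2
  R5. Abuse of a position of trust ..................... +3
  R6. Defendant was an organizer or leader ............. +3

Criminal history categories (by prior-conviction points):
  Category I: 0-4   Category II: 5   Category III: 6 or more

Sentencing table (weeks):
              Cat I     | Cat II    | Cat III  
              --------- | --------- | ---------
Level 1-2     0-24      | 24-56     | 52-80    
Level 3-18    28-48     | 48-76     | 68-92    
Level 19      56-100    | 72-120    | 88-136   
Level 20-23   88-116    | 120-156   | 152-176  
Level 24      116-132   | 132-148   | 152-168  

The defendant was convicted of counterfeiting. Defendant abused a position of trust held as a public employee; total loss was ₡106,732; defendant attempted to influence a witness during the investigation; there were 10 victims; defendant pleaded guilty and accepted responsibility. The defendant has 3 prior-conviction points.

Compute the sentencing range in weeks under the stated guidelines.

Base offense level for counterfeiting: 21.
R1 applies (level before this adjustment is 21 ≥ 6, so +3): 21 + 3 = 24.
R2 applies (level before this adjustment is 24 ≥ 21, so +3): 24 + 3 = 27.
R3 applies: 27 + 3 = 30.
R4 applies: 30 − 2 = 28.
R5 applies: 28 + 3 = 31.
Level 31 exceeds the maximum of 24; capped at 24.
Final offense level: 24.
Criminal history: 3 prior points → Category I (0-4).
Level 24 falls in the 24 band.
Grid: Level 24 × Category I = 116-132 weeks.

116-132 weeks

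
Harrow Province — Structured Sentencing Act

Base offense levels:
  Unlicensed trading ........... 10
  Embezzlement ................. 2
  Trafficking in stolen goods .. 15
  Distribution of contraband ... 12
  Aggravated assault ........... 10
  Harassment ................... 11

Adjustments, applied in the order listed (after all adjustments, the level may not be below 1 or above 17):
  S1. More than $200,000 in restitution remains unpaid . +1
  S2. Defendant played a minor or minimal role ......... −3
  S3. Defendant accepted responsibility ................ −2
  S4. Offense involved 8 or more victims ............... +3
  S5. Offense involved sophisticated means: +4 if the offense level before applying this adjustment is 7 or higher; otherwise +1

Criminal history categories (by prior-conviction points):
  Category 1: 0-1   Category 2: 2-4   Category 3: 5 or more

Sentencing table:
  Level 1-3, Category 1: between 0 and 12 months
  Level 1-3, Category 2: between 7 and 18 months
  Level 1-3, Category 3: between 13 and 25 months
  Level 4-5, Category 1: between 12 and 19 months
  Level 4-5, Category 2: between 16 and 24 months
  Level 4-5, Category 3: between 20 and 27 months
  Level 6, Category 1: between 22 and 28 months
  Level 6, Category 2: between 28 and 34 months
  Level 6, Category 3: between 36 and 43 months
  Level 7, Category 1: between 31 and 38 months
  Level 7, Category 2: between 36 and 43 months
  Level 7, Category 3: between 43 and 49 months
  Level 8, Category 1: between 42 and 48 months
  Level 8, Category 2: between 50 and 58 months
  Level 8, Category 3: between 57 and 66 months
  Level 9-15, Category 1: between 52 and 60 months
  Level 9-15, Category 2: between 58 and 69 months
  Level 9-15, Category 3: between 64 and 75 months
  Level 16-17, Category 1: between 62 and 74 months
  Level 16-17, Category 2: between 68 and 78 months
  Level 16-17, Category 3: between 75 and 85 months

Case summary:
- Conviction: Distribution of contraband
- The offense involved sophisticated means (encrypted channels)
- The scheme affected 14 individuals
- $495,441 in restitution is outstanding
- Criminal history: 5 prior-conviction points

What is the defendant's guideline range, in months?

75-85 months

Base offense level for distribution of contraband: 12.
S1 applies: 12 + 1 = 13.
S4 applies: 13 + 3 = 16.
S5 applies (level before this adjustment is 16 ≥ 7, so +4): 16 + 4 = 20.
Level 20 exceeds the maximum of 17; capped at 17.
Final offense level: 17.
Criminal history: 5 prior points → Category 3 (5+).
Level 17 falls in the 16-17 band.
Grid: Level 16-17 × Category 3 = 75-85 months.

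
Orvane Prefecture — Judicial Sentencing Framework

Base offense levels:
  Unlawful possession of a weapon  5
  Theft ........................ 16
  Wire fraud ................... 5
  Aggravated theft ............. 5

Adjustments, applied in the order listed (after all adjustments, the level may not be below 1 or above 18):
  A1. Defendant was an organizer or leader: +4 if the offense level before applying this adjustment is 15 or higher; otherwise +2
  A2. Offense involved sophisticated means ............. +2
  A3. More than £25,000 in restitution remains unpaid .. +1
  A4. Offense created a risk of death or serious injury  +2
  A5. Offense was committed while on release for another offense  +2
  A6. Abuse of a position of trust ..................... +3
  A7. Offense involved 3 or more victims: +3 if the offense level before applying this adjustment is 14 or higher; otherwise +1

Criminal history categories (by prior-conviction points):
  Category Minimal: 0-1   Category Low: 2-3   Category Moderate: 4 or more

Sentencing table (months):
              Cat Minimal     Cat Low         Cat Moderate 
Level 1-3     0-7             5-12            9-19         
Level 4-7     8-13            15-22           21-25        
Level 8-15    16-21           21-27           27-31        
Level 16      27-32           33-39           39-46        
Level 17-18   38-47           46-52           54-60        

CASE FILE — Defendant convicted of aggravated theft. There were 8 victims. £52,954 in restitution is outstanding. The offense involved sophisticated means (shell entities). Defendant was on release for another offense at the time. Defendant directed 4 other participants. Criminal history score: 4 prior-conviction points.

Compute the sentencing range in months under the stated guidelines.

27-31 months

Base offense level for aggravated theft: 5.
A1 applies (level before this adjustment is 5 < 15, so +2): 5 + 2 = 7.
A2 applies: 7 + 2 = 9.
A3 applies: 9 + 1 = 10.
A5 applies: 10 + 2 = 12.
A7 applies (level before this adjustment is 12 < 14, so +1): 12 + 1 = 13.
Final offense level: 13.
Criminal history: 4 prior points → Category Moderate (4+).
Level 13 falls in the 8-15 band.
Grid: Level 8-15 × Category Moderate = 27-31 months.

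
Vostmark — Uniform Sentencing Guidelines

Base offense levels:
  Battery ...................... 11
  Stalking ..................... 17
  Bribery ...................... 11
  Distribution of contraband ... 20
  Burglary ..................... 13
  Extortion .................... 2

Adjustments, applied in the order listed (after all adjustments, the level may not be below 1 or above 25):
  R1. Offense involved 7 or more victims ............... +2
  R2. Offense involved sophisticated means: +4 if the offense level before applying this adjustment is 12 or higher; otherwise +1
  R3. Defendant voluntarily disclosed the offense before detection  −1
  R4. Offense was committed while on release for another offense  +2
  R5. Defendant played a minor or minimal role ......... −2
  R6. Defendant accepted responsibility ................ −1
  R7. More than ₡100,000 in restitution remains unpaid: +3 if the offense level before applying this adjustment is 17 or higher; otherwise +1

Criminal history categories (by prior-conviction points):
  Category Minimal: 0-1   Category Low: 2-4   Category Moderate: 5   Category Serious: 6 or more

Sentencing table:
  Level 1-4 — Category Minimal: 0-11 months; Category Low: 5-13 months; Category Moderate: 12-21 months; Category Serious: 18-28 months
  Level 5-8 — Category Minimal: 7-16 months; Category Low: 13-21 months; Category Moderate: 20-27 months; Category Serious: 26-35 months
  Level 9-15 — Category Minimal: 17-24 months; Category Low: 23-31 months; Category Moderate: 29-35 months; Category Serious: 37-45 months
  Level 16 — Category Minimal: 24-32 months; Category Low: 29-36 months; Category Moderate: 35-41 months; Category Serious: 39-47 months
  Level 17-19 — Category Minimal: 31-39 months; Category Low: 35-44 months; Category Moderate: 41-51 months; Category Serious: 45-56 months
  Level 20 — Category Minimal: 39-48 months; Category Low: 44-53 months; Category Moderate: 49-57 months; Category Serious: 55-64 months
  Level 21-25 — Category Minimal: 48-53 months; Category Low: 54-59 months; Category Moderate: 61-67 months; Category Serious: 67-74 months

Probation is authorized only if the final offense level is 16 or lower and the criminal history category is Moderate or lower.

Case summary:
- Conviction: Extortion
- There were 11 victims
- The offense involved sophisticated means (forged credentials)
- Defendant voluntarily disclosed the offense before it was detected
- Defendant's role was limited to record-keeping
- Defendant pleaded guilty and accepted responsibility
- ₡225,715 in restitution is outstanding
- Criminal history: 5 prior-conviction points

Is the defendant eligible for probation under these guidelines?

Base offense level for extortion: 2.
R1 applies: 2 + 2 = 4.
R2 applies (level before this adjustment is 4 < 12, so +1): 4 + 1 = 5.
R3 applies: 5 − 1 = 4.
R4 does not apply.
R5 applies: 4 − 2 = 2.
R6 applies: 2 − 1 = 1.
R7 applies (level before this adjustment is 1 < 17, so +1): 1 + 1 = 2.
Final offense level: 2.
Criminal history: 5 prior points → Category Moderate (5).
Level 2 falls in the 1-4 band.
Grid: Level 1-4 × Category Moderate = 12-21 months.
Probation check: level 2 ≤ 16 and category Moderate ≤ Moderate → eligible.

Yes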